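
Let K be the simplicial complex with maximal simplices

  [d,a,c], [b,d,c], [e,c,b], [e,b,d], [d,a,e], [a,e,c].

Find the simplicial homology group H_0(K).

Order the vertices as a < b < c < d < e. Listing each simplex with vertices in this order, K has dimension 2 with simplices:

  0-simplices (5): a, b, c, d, e
  1-simplices (9): ac, ad, ae, bc, bd, be, cd, ce, de
  2-simplices (6): acd, ace, ade, bcd, bce, bde

Hence C_0 ≅ Z^5, C_1 ≅ Z^9, C_2 ≅ Z^6.

The boundary map ∂_1: C_1 → C_0 is given by ∂[p,q] = [q] − [p]. For instance
  ∂de = e − d.
As a 5×9 matrix over Z this has rank 4, with invariant factors (1,1,1,1).

Boundary ∂_2: C_2 → C_1 maps a triangle to the signed sum of its edges. For instance
  ∂bce = ce − be + bc,
  ∂bcd = cd − bd + bc.
The resulting 9×6 matrix has rank 5, and its Smith normal form has invariant factors (1,1,1,1,1).

From H_k ≅ ker(∂_k) / im(∂_{k+1}) we obtain:

  H_0: rank C_0 − rank ∂_1 = 5 − 4 = 1, and the invariant factors of ∂_1 are all 1, so H_0 = Z.

H_0 = Z.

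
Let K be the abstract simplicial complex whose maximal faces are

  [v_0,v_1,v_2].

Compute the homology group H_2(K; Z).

H_2 ≅ 0.

Fix the vertex order v_0 < v_1 < v_2 and write every simplex with vertices in increasing order. Then dim K = 2 and the simplices of K are:

  0-simplices (3): [v_0], [v_1], [v_2]
  1-simplices (3): [v_0,v_1], [v_0,v_2], [v_1,v_2]
  2-simplices (1): [v_0,v_1,v_2]

Hence C_0 ≅ Z^3, C_1 ≅ Z^3, C_2 ≅ Z^1.

The boundary map ∂_1: C_1 → C_0 maps an edge to its endpoints' difference, ∂[p,q] = q − p. For instance
  ∂[v_1,v_2] = [v_2] − [v_1].
This gives a 3×3 integer matrix of rank 2; reducing to Smith normal form yields diagonal entries (1,1).

Boundary ∂_2: C_2 → C_1 acts by ∂[p,q,r] = [q,r] − [p,r] + [p,q]. For instance
  ∂[v_0,v_1,v_2] = [v_1,v_2] − [v_0,v_2] + [v_0,v_1].
The 3×1 boundary matrix has rank 1 and Smith normal form diag(1).

Reading off H_k = ker ∂_k / im ∂_{k+1}:

  H_2: rank ker ∂_2 − rank ∂_3 = (1 − 1) − 0 = 0, and there is no ∂_3, so H_2 = 0.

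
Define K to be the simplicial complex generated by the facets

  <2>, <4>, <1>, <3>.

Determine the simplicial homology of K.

H_0 = Z^4.

Take the total order 1 < 2 < 3 < 4 on the vertex set. Then K (dimension 0) consists of the simplices:

  0-simplices (4): [1], [2], [3], [4]

so the chain groups are C_0 ≅ Z^4.

Now H_k = ker ∂_k / im ∂_{k+1}, so:

  H_0: rank C_0 − rank ∂_1 = 4 − 0 = 4, and there is no ∂_1, so H_0 = Z^4.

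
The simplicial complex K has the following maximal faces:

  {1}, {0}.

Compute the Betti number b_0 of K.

b_0 = 2.

Order the vertices as 0 < 1. Listing each simplex with vertices in this order, K has dimension 0 with simplices:

  0-simplices (2): [0], [1]

Hence C_0 ≅ Z^2.

Computing H_k = (kernel of ∂_k) / (image of ∂_{k+1}):

  H_0: rank C_0 − rank ∂_1 = 2 − 0 = 2, and there is no ∂_1, so H_0 ≅ Z^2.

Hence the Betti numbers are b_0 = 2.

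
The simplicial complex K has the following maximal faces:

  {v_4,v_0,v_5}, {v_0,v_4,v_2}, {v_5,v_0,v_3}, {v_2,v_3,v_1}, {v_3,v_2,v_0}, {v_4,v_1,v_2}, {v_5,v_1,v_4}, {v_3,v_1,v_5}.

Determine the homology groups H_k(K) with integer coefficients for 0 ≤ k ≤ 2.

We work with the vertex ordering v_0 < v_1 < v_2 < v_3 < v_4 < v_5. The simplices of K, each written with vertices in increasing order, are:

  0-simplices (6): [v_0], [v_1], [v_2], [v_3], [v_4], [v_5]
  1-simplices (12): [v_0,v_2], [v_0,v_3], [v_0,v_4], [v_0,v_5], [v_1,v_2], [v_1,v_3], [v_1,v_4], [v_1,v_5], [v_2,v_3], [v_2,v_4], [v_3,v_5], [v_4,v_5]
  2-simplices (8): [v_0,v_2,v_3], [v_0,v_2,v_4], [v_0,v_3,v_5], [v_0,v_4,v_5], [v_1,v_2,v_3], [v_1,v_2,v_4], [v_1,v_3,v_5], [v_1,v_4,v_5]

so the chain groups are C_0 ≅ Z^6, C_1 ≅ Z^12, C_2 ≅ Z^8.

The boundary map ∂_1: C_1 → C_0 maps an edge to its endpoints' difference, ∂[p,q] = q − p.
The 6×12 boundary matrix has rank 5 and Smith normal form diag(1,1,1,1,1).

Boundary ∂_2: C_2 → C_1 acts by ∂[p,q,r] = [q,r] − [p,r] + [p,q]. For instance
  ∂[v_0,v_2,v_4] = [v_2,v_4] − [v_0,v_4] + [v_0,v_2],
  ∂[v_1,v_2,v_4] = [v_2,v_4] − [v_1,v_4] + [v_1,v_2].
As a 12×8 matrix over Z this has rank 7, with invariant factors (1,1,1,1,1,1,1).

Now H_k = ker ∂_k / im ∂_{k+1}, so:

  H_0: rank C_0 − rank ∂_1 = 6 − 5 = 1, and the invariant factors of ∂_1 are all 1, so H_0 = Z.
  H_1: rank ker ∂_1 − rank ∂_2 = (12 − 5) − 7 = 0, and the invariant factors of ∂_2 are all 1, so H_1 = 0.
  H_2: rank ker ∂_2 − rank ∂_3 = (8 − 7) − 0 = 1, and there is no ∂_3, so H_2 = Z.

As a check, the Euler characteristic is 6 − 12 + 8 = 2, which agrees with 1 − 0 + 1 = 2.

H_0 = Z,  H_1 = 0,  H_2 = Z.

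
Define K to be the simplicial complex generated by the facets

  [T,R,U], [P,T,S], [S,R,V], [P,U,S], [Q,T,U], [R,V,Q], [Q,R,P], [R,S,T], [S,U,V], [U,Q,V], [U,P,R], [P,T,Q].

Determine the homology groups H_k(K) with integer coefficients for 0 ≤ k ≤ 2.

H_0 ≅ Z,  H_1 ≅ Z/2,  H_2 = 0.

K has 7 vertices, 18 edges, 12 triangles.
rank ∂_0 = 0, rank ∂_1 = 6 ⇒ b_0 = 7 − 0 − 6 = 1; all invariant factors of ∂_1 are 1 so no torsion. So H_0 ≅ Z.
rank ∂_1 = 6, rank ∂_2 = 12 ⇒ b_1 = 18 − 6 − 12 = 0; ∂_2 has invariant factor(s) [2] giving torsion. So H_1 ≅ Z/2.
rank ∂_2 = 12, rank ∂_3 = 0 ⇒ b_2 = 12 − 12 − 0 = 0. So H_2 ≅ 0.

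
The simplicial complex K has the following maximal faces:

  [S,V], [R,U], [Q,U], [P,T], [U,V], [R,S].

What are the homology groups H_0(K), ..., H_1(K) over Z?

H_0 = Z^2,  H_1 = Z.

Fix the vertex order P < Q < R < S < T < U < V and write every simplex with vertices in increasing order. Then dim K = 1 and the simplices of K are:

  0-simplices (7): P, Q, R, S, T, U, V
  1-simplices (6): PT, QU, RS, RU, SV, UV

Hence C_0 ≅ Z^7, C_1 ≅ Z^6.

∂_1: C_1 → C_0 maps an edge to its endpoints' difference, ∂[p,q] = q − p.
The resulting 7×6 matrix has rank 5, and its Smith normal form has invariant factors (1,1,1,1,1).

Computing H_k = (kernel of ∂_k) / (image of ∂_{k+1}):

  H_0: rank C_0 − rank ∂_1 = 7 − 5 = 2, and the invariant factors of ∂_1 are all 1, so H_0 = Z^2.
  H_1: rank ker ∂_1 − rank ∂_2 = (6 − 5) − 0 = 1, and there is no ∂_2, so H_1 = Z.

As a check, the Euler characteristic is 7 − 6 = 1, which agrees with 2 − 1 = 1.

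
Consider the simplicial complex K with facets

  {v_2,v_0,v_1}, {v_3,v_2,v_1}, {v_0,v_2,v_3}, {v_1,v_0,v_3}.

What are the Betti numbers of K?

Take the total order v_0 < v_1 < v_2 < v_3 on the vertex set. Then K (dimension 2) consists of the simplices:

  0-simplices (4): [v_0], [v_1], [v_2], [v_3]
  1-simplices (6): [v_0,v_1], [v_0,v_2], [v_0,v_3], [v_1,v_2], [v_1,v_3], [v_2,v_3]
  2-simplices (4): [v_0,v_1,v_2], [v_0,v_1,v_3], [v_0,v_2,v_3], [v_1,v_2,v_3]

giving chain groups C_0 ≅ Z^4, C_1 ≅ Z^6, C_2 ≅ Z^4.

The boundary map ∂_1: C_1 → C_0 is given by ∂[p,q] = [q] − [p].
As a 4×6 matrix over Z this has rank 3, with invariant factors (1,1,1).

Boundary ∂_2: C_2 → C_1 sends each 2-simplex [p,q,r] to [q,r] − [p,r] + [p,q]. For instance
  ∂[v_0,v_2,v_3] = [v_2,v_3] − [v_0,v_3] + [v_0,v_2],
  ∂[v_0,v_1,v_2] = [v_1,v_2] − [v_0,v_2] + [v_0,v_1].
The resulting 6×4 matrix has rank 3, and its Smith normal form has invariant factors (1,1,1).

Reading off H_k = ker ∂_k / im ∂_{k+1}:

  H_0: rank C_0 − rank ∂_1 = 4 − 3 = 1, and the invariant factors of ∂_1 are all 1, so H_0 ≅ Z.
  H_1: rank ker ∂_1 − rank ∂_2 = (6 − 3) − 3 = 0, and the invariant factors of ∂_2 are all 1, so H_1 ≅ 0.
  H_2: rank ker ∂_2 − rank ∂_3 = (4 − 3) − 0 = 1, and there is no ∂_3, so H_2 ≅ Z.

As a check, the Euler characteristic is 4 − 6 + 4 = 2, which agrees with 1 − 0 + 1 = 2.

Hence the Betti numbers are b_0 = 1, b_1 = 0, b_2 = 1.

b_0 = 1, b_1 = 0, b_2 = 1.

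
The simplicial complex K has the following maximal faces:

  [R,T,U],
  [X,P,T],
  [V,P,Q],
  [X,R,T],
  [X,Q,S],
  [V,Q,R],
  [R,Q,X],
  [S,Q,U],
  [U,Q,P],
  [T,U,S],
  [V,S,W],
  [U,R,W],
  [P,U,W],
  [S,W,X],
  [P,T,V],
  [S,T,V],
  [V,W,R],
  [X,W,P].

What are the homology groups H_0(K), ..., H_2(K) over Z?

Fix the vertex order P < Q < R < S < T < U < V < W < X and write every simplex with vertices in increasing order. Then dim K = 2 and the simplices of K are:

  0-simplices (9): P, Q, R, S, T, U, V, W, X
  1-simplices (27): PQ, PT, PU, PV, PW, PX, QR, QS, QU, QV, QX, RT, RU, RV, RW, RX, ST, SU, SV, SW, SX, TU, TV, TX, UW, VW, WX
  2-simplices (18): PQU, PQV, PTV, PTX, PUW, PWX, QRV, QRX, QSU, QSX, RTU, RTX, RUW, RVW, STU, STV, SVW, SWX

giving chain groups C_0 ≅ Z^9, C_1 ≅ Z^27, C_2 ≅ Z^18.

Boundary ∂_1: C_1 → C_0 sends each edge [p,q] (with p < q) to q − p.
The resulting 9×27 matrix has rank 8, and its Smith normal form has invariant factors (1,1,1,1,1,1,1,1).

The boundary map ∂_2: C_2 → C_1 maps a triangle to the signed sum of its edges. For instance
  ∂RUW = UW − RW + RU,
  ∂STU = TU − SU + ST.
The resulting 27×18 matrix has rank 17, and its Smith normal form has invariant factors (1,1,1,1,1,1,1,1,1,1,1,1,1,1,1,1,1).

Computing H_k = (kernel of ∂_k) / (image of ∂_{k+1}):

  H_0: rank C_0 − rank ∂_1 = 9 − 8 = 1, and the invariant factors of ∂_1 are all 1, so H_0 ≅ Z.
  H_1: rank ker ∂_1 − rank ∂_2 = (27 − 8) − 17 = 2, and the invariant factors of ∂_2 are all 1, so H_1 ≅ Z^2.
  H_2: rank ker ∂_2 − rank ∂_3 = (18 − 17) − 0 = 1, and there is no ∂_3, so H_2 ≅ Z.

H_0 ≅ Z,  H_1 ≅ Z^2,  H_2 ≅ Z.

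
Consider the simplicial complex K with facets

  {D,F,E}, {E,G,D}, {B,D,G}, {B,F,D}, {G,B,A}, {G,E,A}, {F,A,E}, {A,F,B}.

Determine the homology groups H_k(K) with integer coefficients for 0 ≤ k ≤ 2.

K has 6 vertices, 12 edges, 8 triangles.
rank ∂_0 = 0, rank ∂_1 = 5 ⇒ b_0 = 6 − 0 − 5 = 1; all invariant factors of ∂_1 are 1 so no torsion. So H_0 = Z.
rank ∂_1 = 5, rank ∂_2 = 7 ⇒ b_1 = 12 − 5 − 7 = 0; all invariant factors of ∂_2 are 1 so no torsion. So H_1 = 0.
rank ∂_2 = 7, rank ∂_3 = 0 ⇒ b_2 = 8 − 7 − 0 = 1. So H_2 = Z.

H_0 = Z,  H_1 = 0,  H_2 = Z.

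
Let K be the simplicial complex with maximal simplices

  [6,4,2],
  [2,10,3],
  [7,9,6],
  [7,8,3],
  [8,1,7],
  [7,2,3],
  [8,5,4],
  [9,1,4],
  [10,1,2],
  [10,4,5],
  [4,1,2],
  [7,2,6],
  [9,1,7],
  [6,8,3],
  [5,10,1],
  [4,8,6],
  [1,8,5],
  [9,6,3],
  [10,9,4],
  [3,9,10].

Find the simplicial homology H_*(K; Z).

H_0 = Z,  H_1 = Z ⊕ Z_2,  H_2 = 0.

Order the vertices as 1 < 2 < 3 < 4 < 5 < 6 < 7 < 8 < 9 < 10. Listing each simplex with vertices in this order, K has dimension 2 with simplices:

  0-simplices (10): [1], [2], [3], [4], [5], [6], [7], [8], [9], [10]
  1-simplices (30): (30 of them)
  2-simplices (20): (20 of them)

so the chain groups are C_0 ≅ Z^10, C_1 ≅ Z^30, C_2 ≅ Z^20.

Boundary ∂_1: C_1 → C_0 is given by ∂[p,q] = [q] − [p]. For instance
  ∂[2,10] = [10] − [2].
The resulting 10×30 matrix has rank 9, and its Smith normal form has invariant factors (1,1,1,1,1,1,1,1,1).

Boundary ∂_2: C_2 → C_1 acts by ∂[p,q,r] = [q,r] − [p,r] + [p,q]. For instance
  ∂[3,7,8] = [7,8] − [3,8] + [3,7],
  ∂[4,9,10] = [9,10] − [4,10] + [4,9].
The 30×20 boundary matrix has rank 20 and Smith normal form diag(1,1,1,1,1,1,1,1,1,1,1,1,1,1,1,1,1,1,1,2).

Reading off H_k = ker ∂_k / im ∂_{k+1}:

  H_0: rank C_0 − rank ∂_1 = 10 − 9 = 1, and the invariant factors of ∂_1 are all 1, so H_0 ≅ Z.
  H_1: rank ker ∂_1 − rank ∂_2 = (30 − 9) − 20 = 1, and ∂_2 has invariant factor 2 > 1, so H_1 ≅ Z ⊕ Z_2.
  H_2: rank ker ∂_2 − rank ∂_3 = (20 − 20) − 0 = 0, and there is no ∂_3, so H_2 ≅ 0.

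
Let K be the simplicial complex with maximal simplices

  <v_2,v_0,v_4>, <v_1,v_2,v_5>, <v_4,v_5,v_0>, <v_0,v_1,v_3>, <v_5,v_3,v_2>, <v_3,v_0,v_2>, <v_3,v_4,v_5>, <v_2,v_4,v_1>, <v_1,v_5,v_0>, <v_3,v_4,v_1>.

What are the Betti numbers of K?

K has 6 vertices, 15 edges, 10 triangles.
rank ∂_0 = 0, rank ∂_1 = 5 ⇒ b_0 = 6 − 0 − 5 = 1; all invariant factors of ∂_1 are 1 so no torsion. So H_0 ≅ Z.
rank ∂_1 = 5, rank ∂_2 = 10 ⇒ b_1 = 15 − 5 − 10 = 0; ∂_2 has invariant factor(s) [2] giving torsion. So H_1 ≅ Z/2.
rank ∂_2 = 10, rank ∂_3 = 0 ⇒ b_2 = 10 − 10 − 0 = 0. So H_2 ≅ 0.

b_0 = 1, b_1 = 0, b_2 = 0.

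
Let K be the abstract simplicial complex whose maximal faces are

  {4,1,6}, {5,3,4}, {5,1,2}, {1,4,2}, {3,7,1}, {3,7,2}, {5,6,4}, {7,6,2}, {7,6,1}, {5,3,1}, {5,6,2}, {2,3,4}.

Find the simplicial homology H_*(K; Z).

H_0 ≅ Z,  H_1 ≅ Z/2,  H_2 = 0.

K has 7 vertices, 18 edges, 12 triangles.
rank ∂_0 = 0, rank ∂_1 = 6 ⇒ b_0 = 7 − 0 − 6 = 1; all invariant factors of ∂_1 are 1 so no torsion. So H_0 ≅ Z.
rank ∂_1 = 6, rank ∂_2 = 12 ⇒ b_1 = 18 − 6 − 12 = 0; ∂_2 has invariant factor(s) [2] giving torsion. So H_1 ≅ Z/2.
rank ∂_2 = 12, rank ∂_3 = 0 ⇒ b_2 = 12 − 12 − 0 = 0. So H_2 ≅ 0.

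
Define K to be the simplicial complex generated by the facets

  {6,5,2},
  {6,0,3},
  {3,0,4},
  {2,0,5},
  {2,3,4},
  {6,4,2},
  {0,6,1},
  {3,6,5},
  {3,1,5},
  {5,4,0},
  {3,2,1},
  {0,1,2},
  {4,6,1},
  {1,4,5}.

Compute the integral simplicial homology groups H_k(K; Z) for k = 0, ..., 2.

H_0 = Z,  H_1 = Z^2,  H_2 = Z.

Order the vertices as 0 < 1 < 2 < 3 < 4 < 5 < 6. Listing each simplex with vertices in this order, K has dimension 2 with simplices:

  0-simplices (7): [0], [1], [2], [3], [4], [5], [6]
  1-simplices (21): [0,1], [0,2], [0,3], [0,4], [0,5], [0,6], [1,2], [1,3], [1,4], [1,5], [1,6], [2,3], [2,4], [2,5], [2,6], [3,4], [3,5], [3,6], [4,5], [4,6], [5,6]
  2-simplices (14): [0,1,2], [0,1,6], [0,2,5], [0,3,4], [0,3,6], [0,4,5], [1,2,3], [1,3,5], [1,4,5], [1,4,6], [2,3,4], [2,4,6], [2,5,6], [3,5,6]

so the chain groups are C_0 ≅ Z^7, C_1 ≅ Z^21, C_2 ≅ Z^14.

Boundary ∂_1: C_1 → C_0 is given by ∂[p,q] = [q] − [p]. For instance
  ∂[0,6] = [6] − [0].
As a 7×21 matrix over Z this has rank 6, with invariant factors (1,1,1,1,1,1).

∂_2: C_2 → C_1 acts by ∂[p,q,r] = [q,r] − [p,r] + [p,q]. For instance
  ∂[0,2,5] = [2,5] − [0,5] + [0,2],
  ∂[0,3,6] = [3,6] − [0,6] + [0,3].
This gives a 21×14 integer matrix of rank 13; reducing to Smith normal form yields diagonal entries (1,1,1,1,1,1,1,1,1,1,1,1,1).

From H_k ≅ ker(∂_k) / im(∂_{k+1}) we obtain:

  H_0: rank C_0 − rank ∂_1 = 7 − 6 = 1, and the invariant factors of ∂_1 are all 1, so H_0 ≅ Z.
  H_1: rank ker ∂_1 − rank ∂_2 = (21 − 6) − 13 = 2, and the invariant factors of ∂_2 are all 1, so H_1 ≅ Z^2.
  H_2: rank ker ∂_2 − rank ∂_3 = (14 − 13) − 0 = 1, and there is no ∂_3, so H_2 ≅ Z.

As a check, the Euler characteristic is 7 − 21 + 14 = 0, which agrees with 1 − 2 + 1 = 0.
(K is a triangulation of the torus T^2.)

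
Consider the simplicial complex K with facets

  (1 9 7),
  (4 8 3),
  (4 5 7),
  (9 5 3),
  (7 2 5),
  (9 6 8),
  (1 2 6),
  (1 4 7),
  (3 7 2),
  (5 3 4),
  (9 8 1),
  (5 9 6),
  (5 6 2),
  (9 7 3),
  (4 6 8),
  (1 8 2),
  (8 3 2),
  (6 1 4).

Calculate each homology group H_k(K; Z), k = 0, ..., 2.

H_0 ≅ Z,  H_1 ≅ Z ⊕ Z/2,  H_2 = 0.

Take the total order 1 < 2 < 3 < 4 < 5 < 6 < 7 < 8 < 9 on the vertex set. Then K (dimension 2) consists of the simplices:

  0-simplices (9): [1], [2], [3], [4], [5], [6], [7], [8], [9]
  1-simplices (27): (27 of them)
  2-simplices (18): [1,2,6], [1,2,8], [1,4,6], [1,4,7], [1,7,9], [1,8,9], [2,3,7], [2,3,8], [2,5,6], [2,5,7], [3,4,5], [3,4,8], [3,5,9], [3,7,9], [4,5,7], [4,6,8], [5,6,9], [6,8,9]

so the chain groups are C_0 ≅ Z^9, C_1 ≅ Z^27, C_2 ≅ Z^18.

The boundary map ∂_1: C_1 → C_0 sends each edge [p,q] (with p < q) to q − p.
The 9×27 boundary matrix has rank 8 and Smith normal form diag(1,1,1,1,1,1,1,1).

The boundary map ∂_2: C_2 → C_1 acts by ∂[p,q,r] = [q,r] − [p,r] + [p,q]. For instance
  ∂[6,8,9] = [8,9] − [6,9] + [6,8],
  ∂[1,8,9] = [8,9] − [1,9] + [1,8].
The 27×18 boundary matrix has rank 18 and Smith normal form diag(1,1,1,1,1,1,1,1,1,1,1,1,1,1,1,1,1,2).

Now H_k = ker ∂_k / im ∂_{k+1}, so:

  H_0: rank C_0 − rank ∂_1 = 9 − 8 = 1, and the invariant factors of ∂_1 are all 1, so H_0 ≅ Z.
  H_1: rank ker ∂_1 − rank ∂_2 = (27 − 8) − 18 = 1, and ∂_2 has invariant factor 2 > 1, so H_1 ≅ Z ⊕ Z/2.
  H_2: rank ker ∂_2 − rank ∂_3 = (18 − 18) − 0 = 0, and there is no ∂_3, so H_2 ≅ 0.

As a check, the Euler characteristic is 9 − 27 + 18 = 0, which agrees with 1 − 1 + 0 = 0.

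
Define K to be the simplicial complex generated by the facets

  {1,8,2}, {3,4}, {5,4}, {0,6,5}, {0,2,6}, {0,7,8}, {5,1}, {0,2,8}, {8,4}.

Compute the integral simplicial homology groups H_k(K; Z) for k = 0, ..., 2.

H_0 ≅ Z,  H_1 ≅ Z^2,  H_2 = 0.

We work with the vertex ordering 0 < 1 < 2 < 3 < 4 < 5 < 6 < 7 < 8. The simplices of K, each written with vertices in increasing order, are:

  0-simplices (9): [0], [1], [2], [3], [4], [5], [6], [7], [8]
  1-simplices (15): [0,2], [0,5], [0,6], [0,7], [0,8], [1,2], [1,5], [1,8], [2,6], [2,8], [3,4], [4,5], [4,8], [5,6], [7,8]
  2-simplices (5): [0,2,6], [0,2,8], [0,5,6], [0,7,8], [1,2,8]

giving chain groups C_0 ≅ Z^9, C_1 ≅ Z^15, C_2 ≅ Z^5.

∂_1: C_1 → C_0 is given by ∂[p,q] = [q] − [p].
This gives a 9×15 integer matrix of rank 8; reducing to Smith normal form yields diagonal entries (1,1,1,1,1,1,1,1).

∂_2: C_2 → C_1 maps a triangle to the signed sum of its edges. For instance
  ∂[0,7,8] = [7,8] − [0,8] + [0,7],
  ∂[0,2,6] = [2,6] − [0,6] + [0,2].
The resulting 15×5 matrix has rank 5, and its Smith normal form has invariant factors (1,1,1,1,1).

Reading off H_k = ker ∂_k / im ∂_{k+1}:

  H_0: rank C_0 − rank ∂_1 = 9 − 8 = 1, and the invariant factors of ∂_1 are all 1, so H_0 ≅ Z.
  H_1: rank ker ∂_1 − rank ∂_2 = (15 − 8) − 5 = 2, and the invariant factors of ∂_2 are all 1, so H_1 ≅ Z^2.
  H_2: rank ker ∂_2 − rank ∂_3 = (5 − 5) − 0 = 0, and there is no ∂_3, so H_2 ≅ 0.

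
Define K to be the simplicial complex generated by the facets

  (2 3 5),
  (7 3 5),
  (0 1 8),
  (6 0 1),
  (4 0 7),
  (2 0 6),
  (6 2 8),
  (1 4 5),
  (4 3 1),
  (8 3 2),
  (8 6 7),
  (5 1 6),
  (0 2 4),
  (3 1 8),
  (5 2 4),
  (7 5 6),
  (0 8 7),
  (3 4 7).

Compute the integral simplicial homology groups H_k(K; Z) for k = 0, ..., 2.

H_0 ≅ Z,  H_1 ≅ Z ⊕ Z/2Z,  H_2 = 0.

Fix the vertex order 0 < 1 < 2 < 3 < 4 < 5 < 6 < 7 < 8 and write every simplex with vertices in increasing order. Then dim K = 2 and the simplices of K are:

  0-simplices (9): [0], [1], [2], [3], [4], [5], [6], [7], [8]
  1-simplices (27): (27 of them)
  2-simplices (18): [0,1,6], [0,1,8], [0,2,4], [0,2,6], [0,4,7], [0,7,8], [1,3,4], [1,3,8], [1,4,5], [1,5,6], [2,3,5], [2,3,8], [2,4,5], [2,6,8], [3,4,7], [3,5,7], [5,6,7], [6,7,8]

Hence C_0 ≅ Z^9, C_1 ≅ Z^27, C_2 ≅ Z^18.

∂_1: C_1 → C_0 sends each edge [p,q] (with p < q) to q − p. For instance
  ∂[0,8] = [8] − [0].
As a 9×27 matrix over Z this has rank 8, with invariant factors (1,1,1,1,1,1,1,1).

The boundary map ∂_2: C_2 → C_1 acts by ∂[p,q,r] = [q,r] − [p,r] + [p,q]. For instance
  ∂[1,3,4] = [3,4] − [1,4] + [1,3],
  ∂[6,7,8] = [7,8] − [6,8] + [6,7].
The 27×18 boundary matrix has rank 18 and Smith normal form diag(1,1,1,1,1,1,1,1,1,1,1,1,1,1,1,1,1,2).

Now H_k = ker ∂_k / im ∂_{k+1}, so:

  H_0: rank C_0 − rank ∂_1 = 9 − 8 = 1, and the invariant factors of ∂_1 are all 1, so H_0 = Z.
  H_1: rank ker ∂_1 − rank ∂_2 = (27 − 8) − 18 = 1, and ∂_2 has invariant factor 2 > 1, so H_1 = Z ⊕ Z/2Z.
  H_2: rank ker ∂_2 − rank ∂_3 = (18 − 18) − 0 = 0, and there is no ∂_3, so H_2 = 0.

As a check, the Euler characteristic is 9 − 27 + 18 = 0, which agrees with 1 − 1 + 0 = 0.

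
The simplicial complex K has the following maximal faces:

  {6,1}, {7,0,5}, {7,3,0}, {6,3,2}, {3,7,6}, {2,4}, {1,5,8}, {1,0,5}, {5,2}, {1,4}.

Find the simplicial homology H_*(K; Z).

Fix the vertex order 0 < 1 < 2 < 3 < 4 < 5 < 6 < 7 < 8 and write every simplex with vertices in increasing order. Then dim K = 2 and the simplices of K are:

  0-simplices (9): [0], [1], [2], [3], [4], [5], [6], [7], [8]
  1-simplices (17): [0,1], [0,3], [0,5], [0,7], [1,4], [1,5], [1,6], [1,8], [2,3], [2,4], [2,5], [2,6], [3,6], [3,7], [5,7], [5,8], [6,7]
  2-simplices (6): [0,1,5], [0,3,7], [0,5,7], [1,5,8], [2,3,6], [3,6,7]

giving chain groups C_0 ≅ Z^9, C_1 ≅ Z^17, C_2 ≅ Z^6.

∂_1: C_1 → C_0 maps an edge to its endpoints' difference, ∂[p,q] = q − p. For instance
  ∂[0,1] = [1] − [0].
The 9×17 boundary matrix has rank 8 and Smith normal form diag(1,1,1,1,1,1,1,1).

∂_2: C_2 → C_1 sends each 2-simplex [p,q,r] to [q,r] − [p,r] + [p,q]. For instance
  ∂[2,3,6] = [3,6] − [2,6] + [2,3],
  ∂[3,6,7] = [6,7] − [3,7] + [3,6].
As a 17×6 matrix over Z this has rank 6, with invariant factors (1,1,1,1,1,1).

From H_k ≅ ker(∂_k) / im(∂_{k+1}) we obtain:

  H_0: rank C_0 − rank ∂_1 = 9 − 8 = 1, and the invariant factors of ∂_1 are all 1, so H_0 ≅ Z.
  H_1: rank ker ∂_1 − rank ∂_2 = (17 − 8) − 6 = 3, and the invariant factors of ∂_2 are all 1, so H_1 ≅ Z^3.
  H_2: rank ker ∂_2 − rank ∂_3 = (6 − 6) − 0 = 0, and there is no ∂_3, so H_2 ≅ 0.

H_0 ≅ Z,  H_1 ≅ Z^3,  H_2 = 0.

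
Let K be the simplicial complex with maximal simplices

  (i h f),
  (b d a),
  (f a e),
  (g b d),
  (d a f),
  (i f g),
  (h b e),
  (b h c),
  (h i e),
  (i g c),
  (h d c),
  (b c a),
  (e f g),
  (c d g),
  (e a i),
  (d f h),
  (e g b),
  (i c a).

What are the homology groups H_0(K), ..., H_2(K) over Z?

H_0 = Z,  H_1 = Z ⊕ Z_2,  H_2 = 0.

Take the total order a < b < c < d < e < f < g < h < i on the vertex set. Then K (dimension 2) consists of the simplices:

  0-simplices (9): a, b, c, d, e, f, g, h, i
  1-simplices (27): ab, ac, ad, ae, af, ai, bc, bd, be, bg, bh, cd, cg, ch, ci, df, dg, dh, ef, eg, eh, ei, fg, fh, fi, gi, hi
  2-simplices (18): abc, abd, aci, adf, aef, aei, bch, bdg, beg, beh, cdg, cdh, cgi, dfh, efg, ehi, fgi, fhi

Hence C_0 ≅ Z^9, C_1 ≅ Z^27, C_2 ≅ Z^18.

The boundary map ∂_1: C_1 → C_0 sends each edge [p,q] (with p < q) to q − p. For instance
  ∂bc = c − b.
The resulting 9×27 matrix has rank 8, and its Smith normal form has invariant factors (1,1,1,1,1,1,1,1).

The boundary map ∂_2: C_2 → C_1 maps a triangle to the signed sum of its edges. For instance
  ∂aef = ef − af + ae,
  ∂fhi = hi − fi + fh.
The resulting 27×18 matrix has rank 18, and its Smith normal form has invariant factors (1,1,1,1,1,1,1,1,1,1,1,1,1,1,1,1,1,2).

Reading off H_k = ker ∂_k / im ∂_{k+1}:

  H_0: rank C_0 − rank ∂_1 = 9 − 8 = 1, and the invariant factors of ∂_1 are all 1, so H_0 ≅ Z.
  H_1: rank ker ∂_1 − rank ∂_2 = (27 − 8) − 18 = 1, and ∂_2 has invariant factor 2 > 1, so H_1 ≅ Z ⊕ Z_2.
  H_2: rank ker ∂_2 − rank ∂_3 = (18 − 18) − 0 = 0, and there is no ∂_3, so H_2 ≅ 0.

(K is a triangulation of the Klein bottle.)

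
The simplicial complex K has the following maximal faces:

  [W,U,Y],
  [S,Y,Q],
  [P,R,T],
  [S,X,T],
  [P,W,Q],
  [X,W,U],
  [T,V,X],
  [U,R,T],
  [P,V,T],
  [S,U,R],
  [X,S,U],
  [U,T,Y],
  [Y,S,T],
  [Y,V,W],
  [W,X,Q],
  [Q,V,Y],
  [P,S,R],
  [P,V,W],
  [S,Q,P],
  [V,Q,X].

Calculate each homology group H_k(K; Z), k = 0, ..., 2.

We work with the vertex ordering P < Q < R < S < T < U < V < W < X < Y. The simplices of K, each written with vertices in increasing order, are:

  0-simplices (10): P, Q, R, S, T, U, V, W, X, Y
  1-simplices (30): PQ, PR, PS, PT, PV, PW, QS, QV, QW, QX, QY, RS, RT, RU, ST, SU, SX, SY, TU, TV, TX, TY, UW, UX, UY, VW, VX, VY, WX, WY
  2-simplices (20): PQS, PQW, PRS, PRT, PTV, PVW, QSY, QVX, QVY, QWX, RSU, RTU, STX, STY, SUX, TUY, TVX, UWX, UWY, VWY

giving chain groups C_0 ≅ Z^10, C_1 ≅ Z^30, C_2 ≅ Z^20.

Boundary ∂_1: C_1 → C_0 is given by ∂[p,q] = [q] − [p]. For instance
  ∂TU = U − T.
The resulting 10×30 matrix has rank 9, and its Smith normal form has invariant factors (1,1,1,1,1,1,1,1,1).

∂_2: C_2 → C_1 sends each 2-simplex [p,q,r] to [q,r] − [p,r] + [p,q]. For instance
  ∂PQW = QW − PW + PQ,
  ∂STX = TX − SX + ST.
The resulting 30×20 matrix has rank 20, and its Smith normal form has invariant factors (1,1,1,1,1,1,1,1,1,1,1,1,1,1,1,1,1,1,1,2).

Computing H_k = (kernel of ∂_k) / (image of ∂_{k+1}):

  H_0: rank C_0 − rank ∂_1 = 10 − 9 = 1, and the invariant factors of ∂_1 are all 1, so H_0 ≅ Z.
  H_1: rank ker ∂_1 − rank ∂_2 = (30 − 9) − 20 = 1, and ∂_2 has invariant factor 2 > 1, so H_1 ≅ Z ⊕ Z/2Z.
  H_2: rank ker ∂_2 − rank ∂_3 = (20 − 20) − 0 = 0, and there is no ∂_3, so H_2 ≅ 0.

As a check, the Euler characteristic is 10 − 30 + 20 = 0, which agrees with 1 − 1 + 0 = 0.
(K is a triangulation of the Klein bottle.)

H_0 = Z,  H_1 = Z ⊕ Z/2Z,  H_2 = 0.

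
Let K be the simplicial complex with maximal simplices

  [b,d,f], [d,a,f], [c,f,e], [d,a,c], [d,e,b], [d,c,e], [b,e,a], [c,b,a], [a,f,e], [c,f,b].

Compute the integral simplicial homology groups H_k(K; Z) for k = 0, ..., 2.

We work with the vertex ordering a < b < c < d < e < f. The simplices of K, each written with vertices in increasing order, are:

  0-simplices (6): a, b, c, d, e, f
  1-simplices (15): ab, ac, ad, ae, af, bc, bd, be, bf, cd, ce, cf, de, df, ef
  2-simplices (10): abc, abe, acd, adf, aef, bcf, bde, bdf, cde, cef

Hence C_0 ≅ Z^6, C_1 ≅ Z^15, C_2 ≅ Z^10.

∂_1: C_1 → C_0 sends each edge [p,q] (with p < q) to q − p. For instance
  ∂ae = e − a.
The resulting 6×15 matrix has rank 5, and its Smith normal form has invariant factors (1,1,1,1,1).

∂_2: C_2 → C_1 maps a triangle to the signed sum of its edges. For instance
  ∂bdf = df − bf + bd,
  ∂adf = df − af + ad.
This gives a 15×10 integer matrix of rank 10; reducing to Smith normal form yields diagonal entries (1,1,1,1,1,1,1,1,1,2).

Computing H_k = (kernel of ∂_k) / (image of ∂_{k+1}):

  H_0: rank C_0 − rank ∂_1 = 6 − 5 = 1, and the invariant factors of ∂_1 are all 1, so H_0 = Z.
  H_1: rank ker ∂_1 − rank ∂_2 = (15 − 5) − 10 = 0, and ∂_2 has invariant factor 2 > 1, so H_1 = Z/2Z.
  H_2: rank ker ∂_2 − rank ∂_3 = (10 − 10) − 0 = 0, and there is no ∂_3, so H_2 = 0.

(K is a triangulation of the real projective plane RP^2.)

H_0 = Z,  H_1 = Z/2Z,  H_2 = 0.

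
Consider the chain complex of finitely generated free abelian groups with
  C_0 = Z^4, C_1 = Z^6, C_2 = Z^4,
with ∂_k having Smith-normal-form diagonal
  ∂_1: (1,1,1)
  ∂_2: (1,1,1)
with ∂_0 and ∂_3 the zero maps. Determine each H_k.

H_0: b_0 = 4 − 0 − 3 = 1; torsion from ∂_1 factors > 1: none. So H_0 ≅ Z.
H_1: b_1 = 6 − 3 − 3 = 0; torsion from ∂_2 factors > 1: none. So H_1 ≅ 0.
H_2: b_2 = 4 − 3 − 0 = 1; torsion from ∂_3 factors > 1: none. So H_2 ≅ Z.

H_0 ≅ Z,  H_1 = 0,  H_2 ≅ Z.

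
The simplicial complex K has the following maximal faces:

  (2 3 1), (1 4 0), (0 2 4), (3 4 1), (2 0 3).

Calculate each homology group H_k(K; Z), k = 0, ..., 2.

K has 5 vertices, 10 edges, 5 triangles.
rank ∂_0 = 0, rank ∂_1 = 4 ⇒ b_0 = 5 − 0 − 4 = 1; all invariant factors of ∂_1 are 1 so no torsion. So H_0 ≅ Z.
rank ∂_1 = 4, rank ∂_2 = 5 ⇒ b_1 = 10 − 4 − 5 = 1; all invariant factors of ∂_2 are 1 so no torsion. So H_1 ≅ Z.
rank ∂_2 = 5, rank ∂_3 = 0 ⇒ b_2 = 5 − 5 − 0 = 0. So H_2 ≅ 0.

H_0 = Z,  H_1 = Z,  H_2 = 0.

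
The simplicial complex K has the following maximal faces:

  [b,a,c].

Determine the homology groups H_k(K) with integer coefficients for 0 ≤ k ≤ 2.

H_0 = Z,  H_1 = 0,  H_2 = 0.

Fix the vertex order a < b < c and write every simplex with vertices in increasing order. Then dim K = 2 and the simplices of K are:

  0-simplices (3): a, b, c
  1-simplices (3): ab, ac, bc
  2-simplices (1): abc

giving chain groups C_0 ≅ Z^3, C_1 ≅ Z^3, C_2 ≅ Z^1.

∂_1: C_1 → C_0 maps an edge to its endpoints' difference, ∂[p,q] = q − p. For instance
  ∂ab = b − a.
This gives a 3×3 integer matrix of rank 2; reducing to Smith normal form yields diagonal entries (1,1).

The boundary map ∂_2: C_2 → C_1 acts by ∂[p,q,r] = [q,r] − [p,r] + [p,q]. For instance
  ∂abc = bc − ac + ab.
The 3×1 boundary matrix has rank 1 and Smith normal form diag(1).

Computing H_k = (kernel of ∂_k) / (image of ∂_{k+1}):

  H_0: rank C_0 − rank ∂_1 = 3 − 2 = 1, and the invariant factors of ∂_1 are all 1, so H_0 = Z.
  H_1: rank ker ∂_1 − rank ∂_2 = (3 − 2) − 1 = 0, and the invariant factors of ∂_2 are all 1, so H_1 = 0.
  H_2: rank ker ∂_2 − rank ∂_3 = (1 − 1) − 0 = 0, and there is no ∂_3, so H_2 = 0.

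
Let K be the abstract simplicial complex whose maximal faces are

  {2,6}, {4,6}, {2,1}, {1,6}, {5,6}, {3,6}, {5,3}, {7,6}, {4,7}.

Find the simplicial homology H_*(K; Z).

H_0 ≅ Z,  H_1 ≅ Z^3.

We work with the vertex ordering 1 < 2 < 3 < 4 < 5 < 6 < 7. The simplices of K, each written with vertices in increasing order, are:

  0-simplices (7): [1], [2], [3], [4], [5], [6], [7]
  1-simplices (9): [1,2], [1,6], [2,6], [3,5], [3,6], [4,6], [4,7], [5,6], [6,7]

Hence C_0 ≅ Z^7, C_1 ≅ Z^9.

∂_1: C_1 → C_0 sends each edge [p,q] (with p < q) to q − p.
This gives a 7×9 integer matrix of rank 6; reducing to Smith normal form yields diagonal entries (1,1,1,1,1,1).

From H_k ≅ ker(∂_k) / im(∂_{k+1}) we obtain:

  H_0: rank C_0 − rank ∂_1 = 7 − 6 = 1, and the invariant factors of ∂_1 are all 1, so H_0 ≅ Z.
  H_1: rank ker ∂_1 − rank ∂_2 = (9 − 6) − 0 = 3, and there is no ∂_2, so H_1 ≅ Z^3.

As a check, the Euler characteristic is 7 − 9 = -2, which agrees with 1 − 3 = -2.
(K is a triangulation of a wedge of 3 circles.)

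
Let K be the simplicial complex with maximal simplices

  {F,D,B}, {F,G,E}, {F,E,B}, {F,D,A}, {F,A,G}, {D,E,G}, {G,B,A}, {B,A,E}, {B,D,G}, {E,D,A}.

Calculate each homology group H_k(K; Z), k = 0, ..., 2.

H_0 = Z,  H_1 = Z/2,  H_2 = 0.

Take the total order A < B < D < E < F < G on the vertex set. Then K (dimension 2) consists of the simplices:

  0-simplices (6): A, B, D, E, F, G
  1-simplices (15): AB, AD, AE, AF, AG, BD, BE, BF, BG, DE, DF, DG, EF, EG, FG
  2-simplices (10): ABE, ABG, ADE, ADF, AFG, BDF, BDG, BEF, DEG, EFG

giving chain groups C_0 ≅ Z^6, C_1 ≅ Z^15, C_2 ≅ Z^10.

Boundary ∂_1: C_1 → C_0 is given by ∂[p,q] = [q] − [p].
The resulting 6×15 matrix has rank 5, and its Smith normal form has invariant factors (1,1,1,1,1).

∂_2: C_2 → C_1 sends each 2-simplex [p,q,r] to [q,r] − [p,r] + [p,q]. For instance
  ∂DEG = EG − DG + DE,
  ∂ABG = BG − AG + AB.
The resulting 15×10 matrix has rank 10, and its Smith normal form has invariant factors (1,1,1,1,1,1,1,1,1,2).

Now H_k = ker ∂_k / im ∂_{k+1}, so:

  H_0: rank C_0 − rank ∂_1 = 6 − 5 = 1, and the invariant factors of ∂_1 are all 1, so H_0 ≅ Z.
  H_1: rank ker ∂_1 − rank ∂_2 = (15 − 5) − 10 = 0, and ∂_2 has invariant factor 2 > 1, so H_1 ≅ Z/2.
  H_2: rank ker ∂_2 − rank ∂_3 = (10 − 10) − 0 = 0, and there is no ∂_3, so H_2 ≅ 0.

As a check, the Euler characteristic is 6 − 15 + 10 = 1, which agrees with 1 − 0 + 0 = 1.
(K is a triangulation of the real projective plane RP^2.)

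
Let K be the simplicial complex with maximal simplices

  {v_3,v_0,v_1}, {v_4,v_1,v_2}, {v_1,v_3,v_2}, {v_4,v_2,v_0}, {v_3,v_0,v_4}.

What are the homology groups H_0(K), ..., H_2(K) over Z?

H_0 = Z,  H_1 = Z,  H_2 = 0.

Fix the vertex order v_0 < v_1 < v_2 < v_3 < v_4 and write every simplex with vertices in increasing order. Then dim K = 2 and the simplices of K are:

  0-simplices (5): [v_0], [v_1], [v_2], [v_3], [v_4]
  1-simplices (10): [v_0,v_1], [v_0,v_2], [v_0,v_3], [v_0,v_4], [v_1,v_2], [v_1,v_3], [v_1,v_4], [v_2,v_3], [v_2,v_4], [v_3,v_4]
  2-simplices (5): [v_0,v_1,v_3], [v_0,v_2,v_4], [v_0,v_3,v_4], [v_1,v_2,v_3], [v_1,v_2,v_4]

giving chain groups C_0 ≅ Z^5, C_1 ≅ Z^10, C_2 ≅ Z^5.

The boundary map ∂_1: C_1 → C_0 is given by ∂[p,q] = [q] − [p].
This gives a 5×10 integer matrix of rank 4; reducing to Smith normal form yields diagonal entries (1,1,1,1).

The boundary map ∂_2: C_2 → C_1 maps a triangle to the signed sum of its edges. For instance
  ∂[v_1,v_2,v_3] = [v_2,v_3] − [v_1,v_3] + [v_1,v_2],
  ∂[v_0,v_3,v_4] = [v_3,v_4] − [v_0,v_4] + [v_0,v_3].
As a 10×5 matrix over Z this has rank 5, with invariant factors (1,1,1,1,1).

Computing H_k = (kernel of ∂_k) / (image of ∂_{k+1}):

  H_0: rank C_0 − rank ∂_1 = 5 − 4 = 1, and the invariant factors of ∂_1 are all 1, so H_0 ≅ Z.
  H_1: rank ker ∂_1 − rank ∂_2 = (10 − 4) − 5 = 1, and the invariant factors of ∂_2 are all 1, so H_1 ≅ Z.
  H_2: rank ker ∂_2 − rank ∂_3 = (5 − 5) − 0 = 0, and there is no ∂_3, so H_2 ≅ 0.

(K is a triangulation of the Möbius band.)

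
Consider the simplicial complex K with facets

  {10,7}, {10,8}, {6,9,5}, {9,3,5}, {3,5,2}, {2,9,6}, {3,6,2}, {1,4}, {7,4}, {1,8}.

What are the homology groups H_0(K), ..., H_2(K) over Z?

H_0 = Z^2,  H_1 = Z^2,  H_2 = 0.

K has 10 vertices, 15 edges, 5 triangles.
rank ∂_0 = 0, rank ∂_1 = 8 ⇒ b_0 = 10 − 0 − 8 = 2; all invariant factors of ∂_1 are 1 so no torsion. So H_0 ≅ Z^2.
rank ∂_1 = 8, rank ∂_2 = 5 ⇒ b_1 = 15 − 8 − 5 = 2; all invariant factors of ∂_2 are 1 so no torsion. So H_1 ≅ Z^2.
rank ∂_2 = 5, rank ∂_3 = 0 ⇒ b_2 = 5 − 5 − 0 = 0. So H_2 ≅ 0.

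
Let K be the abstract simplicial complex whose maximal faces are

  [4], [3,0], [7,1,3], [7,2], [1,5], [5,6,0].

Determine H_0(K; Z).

Order the vertices as 0 < 1 < 2 < 3 < 4 < 5 < 6 < 7. Listing each simplex with vertices in this order, K has dimension 2 with simplices:

  0-simplices (8): [0], [1], [2], [3], [4], [5], [6], [7]
  1-simplices (9): [0,3], [0,5], [0,6], [1,3], [1,5], [1,7], [2,7], [3,7], [5,6]
  2-simplices (2): [0,5,6], [1,3,7]

giving chain groups C_0 ≅ Z^8, C_1 ≅ Z^9, C_2 ≅ Z^2.

Boundary ∂_1: C_1 → C_0 maps an edge to its endpoints' difference, ∂[p,q] = q − p.
This gives a 8×9 integer matrix of rank 6; reducing to Smith normal form yields diagonal entries (1,1,1,1,1,1).

Boundary ∂_2: C_2 → C_1 maps a triangle to the signed sum of its edges. For instance
  ∂[1,3,7] = [3,7] − [1,7] + [1,3],
  ∂[0,5,6] = [5,6] − [0,6] + [0,5].
The 9×2 boundary matrix has rank 2 and Smith normal form diag(1,1).

From H_k ≅ ker(∂_k) / im(∂_{k+1}) we obtain:

  H_0: rank C_0 − rank ∂_1 = 8 − 6 = 2, and the invariant factors of ∂_1 are all 1, so H_0 ≅ Z^2.

H_0 ≅ Z^2.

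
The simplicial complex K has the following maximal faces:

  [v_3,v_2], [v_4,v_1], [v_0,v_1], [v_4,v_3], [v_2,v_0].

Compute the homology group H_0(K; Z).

H_0 = Z.

Take the total order v_0 < v_1 < v_2 < v_3 < v_4 on the vertex set. Then K (dimension 1) consists of the simplices:

  0-simplices (5): [v_0], [v_1], [v_2], [v_3], [v_4]
  1-simplices (5): [v_0,v_1], [v_0,v_2], [v_1,v_4], [v_2,v_3], [v_3,v_4]

giving chain groups C_0 ≅ Z^5, C_1 ≅ Z^5.

Boundary ∂_1: C_1 → C_0 maps an edge to its endpoints' difference, ∂[p,q] = q − p. For instance
  ∂[v_2,v_3] = [v_3] − [v_2].
The resulting 5×5 matrix has rank 4, and its Smith normal form has invariant factors (1,1,1,1).

Computing H_k = (kernel of ∂_k) / (image of ∂_{k+1}):

  H_0: rank C_0 − rank ∂_1 = 5 − 4 = 1, and the invariant factors of ∂_1 are all 1, so H_0 ≅ Z.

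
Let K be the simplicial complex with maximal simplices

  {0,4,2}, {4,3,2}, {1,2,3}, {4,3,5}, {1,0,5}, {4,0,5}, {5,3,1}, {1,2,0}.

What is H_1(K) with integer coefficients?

H_1 = 0.

Fix the vertex order 0 < 1 < 2 < 3 < 4 < 5 and write every simplex with vertices in increasing order. Then dim K = 2 and the simplices of K are:

  0-simplices (6): [0], [1], [2], [3], [4], [5]
  1-simplices (12): [0,1], [0,2], [0,4], [0,5], [1,2], [1,3], [1,5], [2,3], [2,4], [3,4], [3,5], [4,5]
  2-simplices (8): [0,1,2], [0,1,5], [0,2,4], [0,4,5], [1,2,3], [1,3,5], [2,3,4], [3,4,5]

Hence C_0 ≅ Z^6, C_1 ≅ Z^12, C_2 ≅ Z^8.

The boundary map ∂_1: C_1 → C_0 maps an edge to its endpoints' difference, ∂[p,q] = q − p. For instance
  ∂[3,4] = [4] − [3].
The 6×12 boundary matrix has rank 5 and Smith normal form diag(1,1,1,1,1).

Boundary ∂_2: C_2 → C_1 acts by ∂[p,q,r] = [q,r] − [p,r] + [p,q]. For instance
  ∂[0,4,5] = [4,5] − [0,5] + [0,4],
  ∂[1,2,3] = [2,3] − [1,3] + [1,2].
As a 12×8 matrix over Z this has rank 7, with invariant factors (1,1,1,1,1,1,1).

Reading off H_k = ker ∂_k / im ∂_{k+1}:

  H_1: rank ker ∂_1 − rank ∂_2 = (12 − 5) − 7 = 0, and the invariant factors of ∂_2 are all 1, so H_1 = 0.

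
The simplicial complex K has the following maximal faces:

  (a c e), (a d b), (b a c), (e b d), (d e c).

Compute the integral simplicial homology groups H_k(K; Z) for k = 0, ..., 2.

H_0 ≅ Z,  H_1 ≅ Z,  H_2 = 0.

Order the vertices as a < b < c < d < e. Listing each simplex with vertices in this order, K has dimension 2 with simplices:

  0-simplices (5): a, b, c, d, e
  1-simplices (10): ab, ac, ad, ae, bc, bd, be, cd, ce, de
  2-simplices (5): abc, abd, ace, bde, cde

so the chain groups are C_0 ≅ Z^5, C_1 ≅ Z^10, C_2 ≅ Z^5.

∂_1: C_1 → C_0 sends each edge [p,q] (with p < q) to q − p. For instance
  ∂be = e − b.
The resulting 5×10 matrix has rank 4, and its Smith normal form has invariant factors (1,1,1,1).

The boundary map ∂_2: C_2 → C_1 maps a triangle to the signed sum of its edges. For instance
  ∂abd = bd − ad + ab,
  ∂ace = ce − ae + ac.
The resulting 10×5 matrix has rank 5, and its Smith normal form has invariant factors (1,1,1,1,1).

Computing H_k = (kernel of ∂_k) / (image of ∂_{k+1}):

  H_0: rank C_0 − rank ∂_1 = 5 − 4 = 1, and the invariant factors of ∂_1 are all 1, so H_0 = Z.
  H_1: rank ker ∂_1 − rank ∂_2 = (10 − 4) − 5 = 1, and the invariant factors of ∂_2 are all 1, so H_1 = Z.
  H_2: rank ker ∂_2 − rank ∂_3 = (5 − 5) − 0 = 0, and there is no ∂_3, so H_2 = 0.

(K is a triangulation of the Möbius band.)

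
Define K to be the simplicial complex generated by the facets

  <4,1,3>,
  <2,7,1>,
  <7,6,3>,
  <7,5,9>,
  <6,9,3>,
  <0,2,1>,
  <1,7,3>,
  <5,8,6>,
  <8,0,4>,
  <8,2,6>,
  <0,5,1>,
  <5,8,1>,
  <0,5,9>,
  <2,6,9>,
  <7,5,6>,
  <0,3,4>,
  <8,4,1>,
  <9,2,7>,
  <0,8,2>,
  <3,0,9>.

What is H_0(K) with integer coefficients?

K has 10 vertices, 30 edges, 20 triangles.
rank ∂_0 = 0, rank ∂_1 = 9 ⇒ b_0 = 10 − 0 − 9 = 1; all invariant factors of ∂_1 are 1 so no torsion. So H_0 = Z.

H_0 = Z.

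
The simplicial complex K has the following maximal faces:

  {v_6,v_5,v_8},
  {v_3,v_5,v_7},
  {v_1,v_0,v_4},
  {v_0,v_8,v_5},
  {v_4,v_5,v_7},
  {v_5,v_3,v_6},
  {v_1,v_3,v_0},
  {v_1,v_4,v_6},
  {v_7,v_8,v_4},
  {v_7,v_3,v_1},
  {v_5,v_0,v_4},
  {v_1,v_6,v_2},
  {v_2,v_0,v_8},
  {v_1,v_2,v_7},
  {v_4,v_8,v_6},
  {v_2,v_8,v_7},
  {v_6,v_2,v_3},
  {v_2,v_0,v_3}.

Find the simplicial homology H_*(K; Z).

H_0 ≅ Z,  H_1 ≅ Z ⊕ Z/2Z,  H_2 = 0.

Take the total order v_0 < v_1 < v_2 < v_3 < v_4 < v_5 < v_6 < v_7 < v_8 on the vertex set. Then K (dimension 2) consists of the simplices:

  0-simplices (9): [v_0], [v_1], [v_2], [v_3], [v_4], [v_5], [v_6], [v_7], [v_8]
  1-simplices (27): (27 of them)
  2-simplices (18): (18 of them)

giving chain groups C_0 ≅ Z^9, C_1 ≅ Z^27, C_2 ≅ Z^18.

Boundary ∂_1: C_1 → C_0 sends each edge [p,q] (with p < q) to q − p.
This gives a 9×27 integer matrix of rank 8; reducing to Smith normal form yields diagonal entries (1,1,1,1,1,1,1,1).

Boundary ∂_2: C_2 → C_1 maps a triangle to the signed sum of its edges. For instance
  ∂[v_0,v_5,v_8] = [v_5,v_8] − [v_0,v_8] + [v_0,v_5],
  ∂[v_1,v_3,v_7] = [v_3,v_7] − [v_1,v_7] + [v_1,v_3].
As a 27×18 matrix over Z this has rank 18, with invariant factors (1,1,1,1,1,1,1,1,1,1,1,1,1,1,1,1,1,2).

Computing H_k = (kernel of ∂_k) / (image of ∂_{k+1}):

  H_0: rank C_0 − rank ∂_1 = 9 − 8 = 1, and the invariant factors of ∂_1 are all 1, so H_0 ≅ Z.
  H_1: rank ker ∂_1 − rank ∂_2 = (27 − 8) − 18 = 1, and ∂_2 has invariant factor 2 > 1, so H_1 ≅ Z ⊕ Z/2Z.
  H_2: rank ker ∂_2 − rank ∂_3 = (18 − 18) − 0 = 0, and there is no ∂_3, so H_2 ≅ 0.

(K is a triangulation of the Klein bottle.)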